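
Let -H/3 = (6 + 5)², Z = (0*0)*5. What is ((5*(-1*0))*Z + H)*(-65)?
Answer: 23595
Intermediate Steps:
Z = 0 (Z = 0*5 = 0)
H = -363 (H = -3*(6 + 5)² = -3*11² = -3*121 = -363)
((5*(-1*0))*Z + H)*(-65) = ((5*(-1*0))*0 - 363)*(-65) = ((5*0)*0 - 363)*(-65) = (0*0 - 363)*(-65) = (0 - 363)*(-65) = -363*(-65) = 23595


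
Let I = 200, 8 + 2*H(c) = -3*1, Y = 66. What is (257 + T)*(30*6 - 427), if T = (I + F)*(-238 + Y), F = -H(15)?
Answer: 8666983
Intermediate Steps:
H(c) = -11/2 (H(c) = -4 + (-3*1)/2 = -4 + (1/2)*(-3) = -4 - 3/2 = -11/2)
F = 11/2 (F = -1*(-11/2) = 11/2 ≈ 5.5000)
T = -35346 (T = (200 + 11/2)*(-238 + 66) = (411/2)*(-172) = -35346)
(257 + T)*(30*6 - 427) = (257 - 35346)*(30*6 - 427) = -35089*(180 - 427) = -35089*(-247) = 8666983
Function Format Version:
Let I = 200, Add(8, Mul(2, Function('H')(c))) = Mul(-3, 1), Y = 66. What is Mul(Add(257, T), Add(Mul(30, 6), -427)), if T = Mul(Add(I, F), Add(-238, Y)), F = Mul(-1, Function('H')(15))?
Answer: 8666983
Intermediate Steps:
Function('H')(c) = Rational(-11, 2) (Function('H')(c) = Add(-4, Mul(Rational(1, 2), Mul(-3, 1))) = Add(-4, Mul(Rational(1, 2), -3)) = Add(-4, Rational(-3, 2)) = Rational(-11, 2))
F = Rational(11, 2) (F = Mul(-1, Rational(-11, 2)) = Rational(11, 2) ≈ 5.5000)
T = -35346 (T = Mul(Add(200, Rational(11, 2)), Add(-238, 66)) = Mul(Rational(411, 2), -172) = -35346)
Mul(Add(257, T), Add(Mul(30, 6), -427)) = Mul(Add(257, -35346), Add(Mul(30, 6), -427)) = Mul(-35089, Add(180, -427)) = Mul(-35089, -247) = 8666983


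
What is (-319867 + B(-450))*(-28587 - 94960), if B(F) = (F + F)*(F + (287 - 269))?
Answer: -8516465351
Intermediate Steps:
B(F) = 2*F*(18 + F) (B(F) = (2*F)*(F + 18) = (2*F)*(18 + F) = 2*F*(18 + F))
(-319867 + B(-450))*(-28587 - 94960) = (-319867 + 2*(-450)*(18 - 450))*(-28587 - 94960) = (-319867 + 2*(-450)*(-432))*(-123547) = (-319867 + 388800)*(-123547) = 68933*(-123547) = -8516465351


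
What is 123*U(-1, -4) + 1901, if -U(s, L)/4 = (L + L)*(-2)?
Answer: -5971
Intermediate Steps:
U(s, L) = 16*L (U(s, L) = -4*(L + L)*(-2) = -4*2*L*(-2) = -(-16)*L = 16*L)
123*U(-1, -4) + 1901 = 123*(16*(-4)) + 1901 = 123*(-64) + 1901 = -7872 + 1901 = -5971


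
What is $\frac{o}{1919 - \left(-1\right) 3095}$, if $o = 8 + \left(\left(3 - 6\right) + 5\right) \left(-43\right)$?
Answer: $- \frac{39}{2507} \approx -0.015556$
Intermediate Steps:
$o = -78$ ($o = 8 + \left(-3 + 5\right) \left(-43\right) = 8 + 2 \left(-43\right) = 8 - 86 = -78$)
$\frac{o}{1919 - \left(-1\right) 3095} = - \frac{78}{1919 - \left(-1\right) 3095} = - \frac{78}{1919 - -3095} = - \frac{78}{1919 + 3095} = - \frac{78}{5014} = \left(-78\right) \frac{1}{5014} = - \frac{39}{2507}$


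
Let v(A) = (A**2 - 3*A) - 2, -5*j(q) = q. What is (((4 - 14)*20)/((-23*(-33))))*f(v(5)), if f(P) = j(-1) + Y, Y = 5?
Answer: -1040/759 ≈ -1.3702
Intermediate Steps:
j(q) = -q/5
v(A) = -2 + A**2 - 3*A
f(P) = 26/5 (f(P) = -1/5*(-1) + 5 = 1/5 + 5 = 26/5)
(((4 - 14)*20)/((-23*(-33))))*f(v(5)) = (((4 - 14)*20)/((-23*(-33))))*(26/5) = (-10*20/759)*(26/5) = -200*1/759*(26/5) = -200/759*26/5 = -1040/759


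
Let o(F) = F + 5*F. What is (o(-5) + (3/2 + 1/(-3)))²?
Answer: 29929/36 ≈ 831.36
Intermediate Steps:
o(F) = 6*F
(o(-5) + (3/2 + 1/(-3)))² = (6*(-5) + (3/2 + 1/(-3)))² = (-30 + (3*(½) + 1*(-⅓)))² = (-30 + (3/2 - ⅓))² = (-30 + 7/6)² = (-173/6)² = 29929/36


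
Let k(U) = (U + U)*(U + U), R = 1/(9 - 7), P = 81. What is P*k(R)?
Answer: 81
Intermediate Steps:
R = ½ (R = 1/2 = ½ ≈ 0.50000)
k(U) = 4*U² (k(U) = (2*U)*(2*U) = 4*U²)
P*k(R) = 81*(4*(½)²) = 81*(4*(¼)) = 81*1 = 81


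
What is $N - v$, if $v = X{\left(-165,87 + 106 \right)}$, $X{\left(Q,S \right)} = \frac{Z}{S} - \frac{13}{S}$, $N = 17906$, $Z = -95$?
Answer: $\frac{3455966}{193} \approx 17907.0$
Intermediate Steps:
$X{\left(Q,S \right)} = - \frac{108}{S}$ ($X{\left(Q,S \right)} = - \frac{95}{S} - \frac{13}{S} = - \frac{108}{S}$)
$v = - \frac{108}{193}$ ($v = - \frac{108}{87 + 106} = - \frac{108}{193} \approx -0.55959$)
$N - v = 17906 - - \frac{108}{193} = 17906 + \frac{108}{193} = \frac{3455966}{193}$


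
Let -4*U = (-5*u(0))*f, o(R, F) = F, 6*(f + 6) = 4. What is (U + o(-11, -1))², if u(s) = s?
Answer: 1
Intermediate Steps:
f = -16/3 (f = -6 + (⅙)*4 = -6 + ⅔ = -16/3 ≈ -5.3333)
U = 0 (U = -(-5*0)*(-16)/(4*3) = -0*(-16)/3 = -¼*0 = 0)
(U + o(-11, -1))² = (0 - 1)² = (-1)² = 1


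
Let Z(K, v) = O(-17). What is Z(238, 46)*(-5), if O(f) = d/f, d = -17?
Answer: -5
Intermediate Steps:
O(f) = -17/f
Z(K, v) = 1 (Z(K, v) = -17/(-17) = -17*(-1/17) = 1)
Z(238, 46)*(-5) = 1*(-5) = -5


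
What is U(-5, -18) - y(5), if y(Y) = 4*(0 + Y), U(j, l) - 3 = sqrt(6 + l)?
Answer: -17 + 2*I*sqrt(3) ≈ -17.0 + 3.4641*I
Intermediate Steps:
U(j, l) = 3 + sqrt(6 + l)
y(Y) = 4*Y
U(-5, -18) - y(5) = (3 + sqrt(6 - 18)) - 4*5 = (3 + sqrt(-12)) - 1*20 = (3 + 2*I*sqrt(3)) - 20 = -17 + 2*I*sqrt(3)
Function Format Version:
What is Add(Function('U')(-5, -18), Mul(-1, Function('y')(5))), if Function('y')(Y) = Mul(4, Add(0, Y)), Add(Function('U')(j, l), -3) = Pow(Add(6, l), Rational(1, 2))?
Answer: Add(-17, Mul(2, I, Pow(3, Rational(1, 2)))) ≈ Add(-17.000, Mul(3.4641, I))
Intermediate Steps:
Function('U')(j, l) = Add(3, Pow(Add(6, l), Rational(1, 2)))
Function('y')(Y) = Mul(4, Y)
Add(Function('U')(-5, -18), Mul(-1, Function('y')(5))) = Add(Add(3, Pow(Add(6, -18), Rational(1, 2))), Mul(-1, Mul(4, 5))) = Add(Add(3, Pow(-12, Rational(1, 2))), Mul(-1, 20)) = Add(Add(3, Mul(2, I, Pow(3, Rational(1, 2)))), -20) = Add(-17, Mul(2, I, Pow(3, Rational(1, 2))))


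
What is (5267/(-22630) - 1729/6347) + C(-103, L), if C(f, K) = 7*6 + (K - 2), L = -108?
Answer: -9839574399/143632610 ≈ -68.505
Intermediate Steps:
C(f, K) = 40 + K (C(f, K) = 42 + (-2 + K) = 40 + K)
(5267/(-22630) - 1729/6347) + C(-103, L) = (5267/(-22630) - 1729/6347) + (40 - 108) = (5267*(-1/22630) - 1729*1/6347) - 68 = (-5267/22630 - 1729/6347) - 68 = -72556919/143632610 - 68 = -9839574399/143632610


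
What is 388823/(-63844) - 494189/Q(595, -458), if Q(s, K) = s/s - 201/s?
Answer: -9386499846641/12577268 ≈ -7.4631e+5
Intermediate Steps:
Q(s, K) = 1 - 201/s
388823/(-63844) - 494189/Q(595, -458) = 388823/(-63844) - 494189*595/(-201 + 595) = 388823*(-1/63844) - 494189/((1/595)*394) = -388823/63844 - 494189/394/595 = -388823/63844 - 494189*595/394 = -388823/63844 - 294042455/394 = -9386499846641/12577268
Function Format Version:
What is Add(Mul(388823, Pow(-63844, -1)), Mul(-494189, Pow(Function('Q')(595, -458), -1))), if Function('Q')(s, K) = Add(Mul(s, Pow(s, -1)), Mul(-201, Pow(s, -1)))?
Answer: Rational(-9386499846641, 12577268) ≈ -7.4631e+5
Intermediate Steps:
Function('Q')(s, K) = Add(1, Mul(-201, Pow(s, -1)))
Add(Mul(388823, Pow(-63844, -1)), Mul(-494189, Pow(Function('Q')(595, -458), -1))) = Add(Mul(388823, Pow(-63844, -1)), Mul(-494189, Pow(Mul(Pow(595, -1), Add(-201, 595)), -1))) = Add(Mul(388823, Rational(-1, 63844)), Mul(-494189, Pow(Mul(Rational(1, 595), 394), -1))) = Add(Rational(-388823, 63844), Mul(-494189, Pow(Rational(394, 595), -1))) = Add(Rational(-388823, 63844), Mul(-494189, Rational(595, 394))) = Add(Rational(-388823, 63844), Rational(-294042455, 394)) = Rational(-9386499846641, 12577268)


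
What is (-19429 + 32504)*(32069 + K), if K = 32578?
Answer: 845259525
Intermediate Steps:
(-19429 + 32504)*(32069 + K) = (-19429 + 32504)*(32069 + 32578) = 13075*64647 = 845259525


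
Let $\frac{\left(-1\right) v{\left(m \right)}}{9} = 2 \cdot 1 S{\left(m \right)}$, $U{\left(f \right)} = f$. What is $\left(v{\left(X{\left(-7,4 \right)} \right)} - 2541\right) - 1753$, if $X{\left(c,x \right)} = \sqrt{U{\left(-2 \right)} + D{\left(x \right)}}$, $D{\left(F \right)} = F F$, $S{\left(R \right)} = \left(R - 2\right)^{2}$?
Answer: $-4618 + 72 \sqrt{14} \approx -4348.6$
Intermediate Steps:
$S{\left(R \right)} = \left(-2 + R\right)^{2}$
$D{\left(F \right)} = F^{2}$
$X{\left(c,x \right)} = \sqrt{-2 + x^{2}}$
$v{\left(m \right)} = - 18 \left(-2 + m\right)^{2}$ ($v{\left(m \right)} = - 9 \cdot 2 \cdot 1 \left(-2 + m\right)^{2} = - 9 \cdot 2 \left(-2 + m\right)^{2} = - 18 \left(-2 + m\right)^{2}$)
$\left(v{\left(X{\left(-7,4 \right)} \right)} - 2541\right) - 1753 = \left(- 18 \left(-2 + \sqrt{-2 + 4^{2}}\right)^{2} - 2541\right) - 1753 = \left(- 18 \left(-2 + \sqrt{-2 + 16}\right)^{2} - 2541\right) - 1753 = \left(- 18 \left(-2 + \sqrt{14}\right)^{2} - 2541\right) - 1753 = \left(-2541 - 18 \left(-2 + \sqrt{14}\right)^{2}\right) - 1753 = -4294 - 18 \left(-2 + \sqrt{14}\right)^{2}$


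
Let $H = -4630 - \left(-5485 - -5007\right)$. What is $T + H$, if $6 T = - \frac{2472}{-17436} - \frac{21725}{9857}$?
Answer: $- \frac{356824705435}{85933326} \approx -4152.3$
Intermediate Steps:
$H = -4152$ ($H = -4630 - \left(-5485 + 5007\right) = -4630 - -478 = -4630 + 478 = -4152$)
$T = - \frac{29535883}{85933326}$ ($T = \frac{- \frac{2472}{-17436} - \frac{21725}{9857}}{6} = \frac{\left(-2472\right) \left(- \frac{1}{17436}\right) - \frac{21725}{9857}}{6} = \frac{\frac{206}{1453} - \frac{21725}{9857}}{6} = \frac{1}{6} \left(- \frac{29535883}{14322221}\right) = - \frac{29535883}{85933326} \approx -0.34371$)
$T + H = - \frac{29535883}{85933326} - 4152 = - \frac{356824705435}{85933326}$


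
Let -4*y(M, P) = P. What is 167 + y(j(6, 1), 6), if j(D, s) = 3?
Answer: 331/2 ≈ 165.50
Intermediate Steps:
y(M, P) = -P/4
167 + y(j(6, 1), 6) = 167 - 1/4*6 = 167 - 3/2 = 331/2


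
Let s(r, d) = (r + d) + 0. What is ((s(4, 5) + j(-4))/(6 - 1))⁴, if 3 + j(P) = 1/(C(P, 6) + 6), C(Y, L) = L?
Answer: 28398241/12960000 ≈ 2.1912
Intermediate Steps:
s(r, d) = d + r (s(r, d) = (d + r) + 0 = d + r)
j(P) = -35/12 (j(P) = -3 + 1/(6 + 6) = -3 + 1/12 = -35/12)
((s(4, 5) + j(-4))/(6 - 1))⁴ = (((5 + 4) - 35/12)/(6 - 1))⁴ = ((9 - 35/12)/5)⁴ = ((73/12)*(⅕))⁴ = (73/60)⁴ = 28398241/12960000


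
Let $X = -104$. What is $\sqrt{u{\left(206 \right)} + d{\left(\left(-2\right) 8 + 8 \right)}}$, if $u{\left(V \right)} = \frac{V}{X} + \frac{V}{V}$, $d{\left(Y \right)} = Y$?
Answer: $\frac{i \sqrt{6071}}{26} \approx 2.9968 i$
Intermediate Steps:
$u{\left(V \right)} = 1 - \frac{V}{104}$ ($u{\left(V \right)} = \frac{V}{-104} + \frac{V}{V} = V \left(- \frac{1}{104}\right) + 1 = - \frac{V}{104} + 1 = 1 - \frac{V}{104}$)
$\sqrt{u{\left(206 \right)} + d{\left(\left(-2\right) 8 + 8 \right)}} = \sqrt{\left(1 - \frac{103}{52}\right) + \left(\left(-2\right) 8 + 8\right)} = \sqrt{\left(1 - \frac{103}{52}\right) + \left(-16 + 8\right)} = \sqrt{- \frac{51}{52} - 8} = \sqrt{- \frac{467}{52}} = \frac{i \sqrt{6071}}{26}$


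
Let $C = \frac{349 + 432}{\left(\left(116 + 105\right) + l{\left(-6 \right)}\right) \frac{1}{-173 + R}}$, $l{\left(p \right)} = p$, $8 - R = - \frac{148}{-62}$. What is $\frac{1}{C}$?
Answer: $- \frac{6665}{4052609} \approx -0.0016446$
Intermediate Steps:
$R = \frac{174}{31}$ ($R = 8 - - \frac{148}{-62} = 8 - - \frac{148 \left(-1\right)}{62} = 8 - \left(-1\right) \left(- \frac{74}{31}\right) = 8 - \frac{74}{31} = \frac{174}{31} \approx 5.6129$)
$C = - \frac{4052609}{6665}$ ($C = \frac{349 + 432}{\left(\left(116 + 105\right) - 6\right) \frac{1}{-173 + \frac{174}{31}}} = \frac{781}{\left(221 - 6\right) \frac{1}{- \frac{5189}{31}}} = \frac{781}{215 \left(- \frac{31}{5189}\right)} = \frac{781}{- \frac{6665}{5189}} = 781 \left(- \frac{5189}{6665}\right) = - \frac{4052609}{6665} \approx -608.04$)
$\frac{1}{C} = \frac{1}{- \frac{4052609}{6665}} = - \frac{6665}{4052609}$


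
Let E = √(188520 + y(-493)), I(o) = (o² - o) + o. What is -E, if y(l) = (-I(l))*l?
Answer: -√120011677 ≈ -10955.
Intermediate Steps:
I(o) = o²
y(l) = -l³ (y(l) = (-l²)*l = -l³)
E = √120011677 (E = √(188520 - 1*(-493)³) = √(188520 - 1*(-119823157)) = √(188520 + 119823157) = √120011677 ≈ 10955.)
-E = -√120011677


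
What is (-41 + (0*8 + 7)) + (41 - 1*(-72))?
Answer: 79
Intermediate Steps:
(-41 + (0*8 + 7)) + (41 - 1*(-72)) = (-41 + (0 + 7)) + (41 + 72) = (-41 + 7) + 113 = -34 + 113 = 79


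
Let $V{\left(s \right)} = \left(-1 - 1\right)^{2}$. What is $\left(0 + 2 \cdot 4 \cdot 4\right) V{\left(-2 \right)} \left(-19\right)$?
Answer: $-2432$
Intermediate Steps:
$V{\left(s \right)} = 4$ ($V{\left(s \right)} = \left(-2\right)^{2} = 4$)
$\left(0 + 2 \cdot 4 \cdot 4\right) V{\left(-2 \right)} \left(-19\right) = \left(0 + 2 \cdot 4 \cdot 4\right) 4 \left(-19\right) = \left(0 + 8 \cdot 4\right) 4 \left(-19\right) = \left(0 + 32\right) 4 \left(-19\right) = 32 \cdot 4 \left(-19\right) = 128 \left(-19\right) = -2432$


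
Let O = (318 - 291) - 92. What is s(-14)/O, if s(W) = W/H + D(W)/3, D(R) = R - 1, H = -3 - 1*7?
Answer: 18/325 ≈ 0.055385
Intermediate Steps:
H = -10 (H = -3 - 7 = -10)
O = -65 (O = 27 - 92 = -65)
D(R) = -1 + R
s(W) = -⅓ + 7*W/30 (s(W) = W/(-10) + (-1 + W)/3 = W*(-⅒) + (-1 + W)*(⅓) = -W/10 + (-⅓ + W/3) = -⅓ + 7*W/30)
s(-14)/O = (-⅓ + (7/30)*(-14))/(-65) = (-⅓ - 49/15)*(-1/65) = -18/5*(-1/65) = 18/325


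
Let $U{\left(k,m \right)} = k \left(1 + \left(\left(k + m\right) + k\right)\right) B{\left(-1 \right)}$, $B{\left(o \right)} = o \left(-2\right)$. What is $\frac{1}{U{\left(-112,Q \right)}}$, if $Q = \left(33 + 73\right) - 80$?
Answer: $\frac{1}{44128} \approx 2.2661 \cdot 10^{-5}$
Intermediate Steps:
$B{\left(o \right)} = - 2 o$
$Q = 26$ ($Q = 106 - 80 = 26$)
$U{\left(k,m \right)} = 2 k \left(1 + m + 2 k\right)$ ($U{\left(k,m \right)} = k \left(1 + \left(\left(k + m\right) + k\right)\right) \left(\left(-2\right) \left(-1\right)\right) = k \left(1 + \left(m + 2 k\right)\right) 2 = k \left(1 + m + 2 k\right) 2 = 2 k \left(1 + m + 2 k\right)$)
$\frac{1}{U{\left(-112,Q \right)}} = \frac{1}{2 \left(-112\right) \left(1 + 26 + 2 \left(-112\right)\right)} = \frac{1}{2 \left(-112\right) \left(1 + 26 - 224\right)} = \frac{1}{2 \left(-112\right) \left(-197\right)} = \frac{1}{44128}$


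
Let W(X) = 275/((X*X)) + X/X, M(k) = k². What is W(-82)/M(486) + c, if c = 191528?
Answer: 101393767905437/529393968 ≈ 1.9153e+5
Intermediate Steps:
W(X) = 1 + 275/X² (W(X) = 275/(X²) + 1 = 275/X² + 1 = 1 + 275/X²)
W(-82)/M(486) + c = (1 + 275/(-82)²)/(486²) + 191528 = (1 + 275*(1/6724))/236196 + 191528 = (1 + 275/6724)*(1/236196) + 191528 = (6999/6724)*(1/236196) + 191528 = 2333/529393968 + 191528 = 101393767905437/529393968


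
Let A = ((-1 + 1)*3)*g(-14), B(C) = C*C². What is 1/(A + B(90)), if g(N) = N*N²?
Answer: 1/729000 ≈ 1.3717e-6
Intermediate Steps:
g(N) = N³
B(C) = C³
A = 0 (A = ((-1 + 1)*3)*(-14)³ = (0*3)*(-2744) = 0*(-2744) = 0)
1/(A + B(90)) = 1/(0 + 90³) = 1/(0 + 729000) = 1/729000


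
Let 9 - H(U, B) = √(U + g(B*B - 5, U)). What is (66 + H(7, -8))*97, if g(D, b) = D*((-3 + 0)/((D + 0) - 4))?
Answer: 7275 - 388*√715/55 ≈ 7086.4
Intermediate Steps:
g(D, b) = -3*D/(-4 + D) (g(D, b) = D*(-3/(D - 4)) = D*(-3/(-4 + D)) = -3*D/(-4 + D))
H(U, B) = 9 - √(U - 3*(-5 + B²)/(-9 + B²)) (H(U, B) = 9 - √(U - 3*(B*B - 5)/(-4 + (B*B - 5))) = 9 - √(U - 3*(B² - 5)/(-4 + (B² - 5))) = 9 - √(U - 3*(-5 + B²)/(-4 + (-5 + B²))) = 9 - √(U - 3*(-5 + B²)/(-9 + B²)))
(66 + H(7, -8))*97 = (66 + (9 - √((15 - 3*(-8)² + 7*(-9 + (-8)²))/(-9 + (-8)²))))*97 = (66 + (9 - √((15 - 3*64 + 7*(-9 + 64))/(-9 + 64))))*97 = (66 + (9 - √((15 - 192 + 7*55)/55)))*97 = (66 + (9 - √((15 - 192 + 385)/55)))*97 = (66 + (9 - √((1/55)*208)))*97 = (66 + (9 - √(208/55)))*97 = (66 + (9 - 4*√715/55))*97 = (75 - 4*√715/55)*97 = 7275 - 388*√715/55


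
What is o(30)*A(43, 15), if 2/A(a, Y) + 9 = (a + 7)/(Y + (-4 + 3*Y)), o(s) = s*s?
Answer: -50400/227 ≈ -222.03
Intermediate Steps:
o(s) = s²
A(a, Y) = 2/(-9 + (7 + a)/(-4 + 4*Y)) (A(a, Y) = 2/(-9 + (a + 7)/(Y + (-4 + 3*Y))) = 2/(-9 + (7 + a)/(-4 + 4*Y)))
o(30)*A(43, 15) = 30²*(8*(-1 + 15)/(43 + 43 - 36*15)) = 900*(8*14/(43 + 43 - 540)) = 900*(8*14/(-454)) = 900*(8*(-1/454)*14) = 900*(-56/227) = -50400/227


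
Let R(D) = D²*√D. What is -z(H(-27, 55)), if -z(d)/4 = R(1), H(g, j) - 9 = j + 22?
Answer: 4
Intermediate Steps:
H(g, j) = 31 + j (H(g, j) = 9 + (j + 22) = 9 + (22 + j) = 31 + j)
R(D) = D^(5/2)
z(d) = -4 (z(d) = -4*1^(5/2) = -4*1 = -4)
-z(H(-27, 55)) = -1*(-4) = 4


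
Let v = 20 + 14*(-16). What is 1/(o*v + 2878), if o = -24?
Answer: 1/7774 ≈ 0.00012863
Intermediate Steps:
v = -204 (v = 20 - 224 = -204)
1/(o*v + 2878) = 1/(-24*(-204) + 2878) = 1/(4896 + 2878) = 1/7774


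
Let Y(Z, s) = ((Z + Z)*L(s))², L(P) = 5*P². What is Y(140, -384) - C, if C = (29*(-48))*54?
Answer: 42616812994635168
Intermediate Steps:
Y(Z, s) = 100*Z²*s⁴ (Y(Z, s) = ((Z + Z)*(5*s²))² = ((2*Z)*(5*s²))² = (10*Z*s²)² = 100*Z²*s⁴)
C = -75168 (C = -1392*54 = -75168)
Y(140, -384) - C = 100*140²*(-384)⁴ - 1*(-75168) = 100*19600*21743271936 + 75168 = 42616812994560000 + 75168 = 42616812994635168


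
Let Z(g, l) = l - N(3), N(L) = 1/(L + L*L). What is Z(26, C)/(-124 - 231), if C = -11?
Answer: 133/4260 ≈ 0.031221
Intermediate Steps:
N(L) = 1/(L + L²)
Z(g, l) = -1/12 + l (Z(g, l) = l - 1/(3*(1 + 3)) = l - 1/(3*4) = l - 1*1/12 = l - 1/12 = -1/12 + l)
Z(26, C)/(-124 - 231) = (-1/12 - 11)/(-124 - 231) = -133/12/(-355) = -133/12*(-1/355) = 133/4260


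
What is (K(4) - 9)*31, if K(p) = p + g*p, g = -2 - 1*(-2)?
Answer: -155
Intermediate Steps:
g = 0 (g = -2 + 2 = 0)
K(p) = p (K(p) = p + 0*p = p + 0 = p)
(K(4) - 9)*31 = (4 - 9)*31 = -5*31 = -155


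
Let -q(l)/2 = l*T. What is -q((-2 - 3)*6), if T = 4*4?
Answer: -960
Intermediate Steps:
T = 16
q(l) = -32*l (q(l) = -2*l*16 = -32*l)
-q((-2 - 3)*6) = -(-32)*(-2 - 3)*6 = -(-32)*(-5*6) = -(-32)*(-30) = -1*960 = -960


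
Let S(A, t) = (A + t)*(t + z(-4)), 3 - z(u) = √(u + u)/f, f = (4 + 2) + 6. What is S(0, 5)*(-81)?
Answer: -3240 + 135*I*√2/2 ≈ -3240.0 + 95.459*I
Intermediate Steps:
f = 12 (f = 6 + 6 = 12)
z(u) = 3 - √2*√u/12 (z(u) = 3 - √(u + u)/12 = 3 - √(2*u)/12 = 3 - √2*√u/12)
S(A, t) = (A + t)*(3 + t - I*√2/6) (S(A, t) = (A + t)*(t + (3 - √2*√(-4)/12)) = (A + t)*(t + (3 - √2*2*I/12)) = (A + t)*(t + (3 - I*√2/6)) = (A + t)*(3 + t - I*√2/6))
S(0, 5)*(-81) = (5² + 0*5 + (⅙)*0*(18 - I*√2) + (⅙)*5*(18 - I*√2))*(-81) = (25 + 0 + 0 + (15 - 5*I*√2/6))*(-81) = (40 - 5*I*√2/6)*(-81) = -3240 + 135*I*√2/2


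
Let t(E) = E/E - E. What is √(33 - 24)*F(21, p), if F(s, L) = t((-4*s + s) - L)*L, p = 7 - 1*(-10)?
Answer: 4131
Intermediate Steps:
p = 17 (p = 7 + 10 = 17)
t(E) = 1 - E
F(s, L) = L*(1 + L + 3*s) (F(s, L) = (1 - ((-4*s + s) - L))*L = (1 - (-3*s - L))*L = (1 - (-L - 3*s))*L = (1 + (L + 3*s))*L = (1 + L + 3*s)*L = L*(1 + L + 3*s))
√(33 - 24)*F(21, p) = √(33 - 24)*(17*(1 + 17 + 3*21)) = √9*(17*(1 + 17 + 63)) = 3*(17*81) = 3*1377 = 4131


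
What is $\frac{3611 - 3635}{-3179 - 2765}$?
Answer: $\frac{3}{743} \approx 0.0040377$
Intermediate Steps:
$\frac{3611 - 3635}{-3179 - 2765} = - \frac{24}{-5944} = \left(-24\right) \left(- \frac{1}{5944}\right) = \frac{3}{743}$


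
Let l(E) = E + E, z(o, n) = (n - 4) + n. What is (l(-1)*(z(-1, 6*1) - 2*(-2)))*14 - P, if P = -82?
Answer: -254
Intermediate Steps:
z(o, n) = -4 + 2*n (z(o, n) = (-4 + n) + n = -4 + 2*n)
l(E) = 2*E
(l(-1)*(z(-1, 6*1) - 2*(-2)))*14 - P = ((2*(-1))*((-4 + 2*(6*1)) - 2*(-2)))*14 - 1*(-82) = -2*((-4 + 2*6) + 4)*14 + 82 = -2*((-4 + 12) + 4)*14 + 82 = -2*(8 + 4)*14 + 82 = -2*12*14 + 82 = -24*14 + 82 = -336 + 82 = -254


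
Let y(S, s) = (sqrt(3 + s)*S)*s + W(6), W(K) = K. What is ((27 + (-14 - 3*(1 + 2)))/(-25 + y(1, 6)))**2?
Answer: 16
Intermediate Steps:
y(S, s) = 6 + S*s*sqrt(3 + s) (y(S, s) = (sqrt(3 + s)*S)*s + 6 = (S*sqrt(3 + s))*s + 6 = S*s*sqrt(3 + s) + 6 = 6 + S*s*sqrt(3 + s))
((27 + (-14 - 3*(1 + 2)))/(-25 + y(1, 6)))**2 = ((27 + (-14 - 3*(1 + 2)))/(-25 + (6 + 1*6*sqrt(3 + 6))))**2 = ((27 + (-14 - 3*3))/(-25 + (6 + 1*6*sqrt(9))))**2 = ((27 + (-14 - 9))/(-25 + (6 + 1*6*3)))**2 = ((27 - 23)/(-25 + (6 + 18)))**2 = (4/(-25 + 24))**2 = (4/(-1))**2 = (4*(-1))**2 = (-4)**2 = 16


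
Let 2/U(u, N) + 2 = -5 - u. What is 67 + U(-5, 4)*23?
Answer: 44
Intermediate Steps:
U(u, N) = 2/(-7 - u) (U(u, N) = 2/(-2 + (-5 - u)) = 2/(-7 - u))
67 + U(-5, 4)*23 = 67 - 2/(7 - 5)*23 = 67 - 2/2*23 = 67 - 2*½*23 = 67 - 1*23 = 67 - 23 = 44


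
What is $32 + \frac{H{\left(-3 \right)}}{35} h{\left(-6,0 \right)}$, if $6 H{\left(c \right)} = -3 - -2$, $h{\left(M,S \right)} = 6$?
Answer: $\frac{1119}{35} \approx 31.971$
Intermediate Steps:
$H{\left(c \right)} = - \frac{1}{6}$ ($H{\left(c \right)} = \frac{-3 - -2}{6} = \frac{-3 + 2}{6} = \frac{1}{6} \left(-1\right) = - \frac{1}{6}$)
$32 + \frac{H{\left(-3 \right)}}{35} h{\left(-6,0 \right)} = 32 + - \frac{1}{6 \cdot 35} \cdot 6 = 32 + \left(- \frac{1}{6}\right) \frac{1}{35} \cdot 6 = 32 - \frac{1}{35} = \frac{1119}{35}$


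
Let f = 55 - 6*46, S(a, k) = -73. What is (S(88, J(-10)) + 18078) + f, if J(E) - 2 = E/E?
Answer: 17784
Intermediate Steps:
J(E) = 3 (J(E) = 2 + E/E = 2 + 1 = 3)
f = -221 (f = 55 - 276 = -221)
(S(88, J(-10)) + 18078) + f = (-73 + 18078) - 221 = 18005 - 221 = 17784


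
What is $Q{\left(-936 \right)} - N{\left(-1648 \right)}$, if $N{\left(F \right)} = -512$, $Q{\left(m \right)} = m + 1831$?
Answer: $1407$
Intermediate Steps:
$Q{\left(m \right)} = 1831 + m$
$Q{\left(-936 \right)} - N{\left(-1648 \right)} = \left(1831 - 936\right) - -512 = 895 + 512 = 1407$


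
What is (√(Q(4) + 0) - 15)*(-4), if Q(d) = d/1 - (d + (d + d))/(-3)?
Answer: 60 - 8*√2 ≈ 48.686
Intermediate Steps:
Q(d) = 2*d (Q(d) = d*1 - (d + 2*d)*(-⅓) = d - 3*d*(-⅓) = d + d = 2*d)
(√(Q(4) + 0) - 15)*(-4) = (√(2*4 + 0) - 15)*(-4) = (√(8 + 0) - 15)*(-4) = (√8 - 15)*(-4) = (2*√2 - 15)*(-4) = (-15 + 2*√2)*(-4) = 60 - 8*√2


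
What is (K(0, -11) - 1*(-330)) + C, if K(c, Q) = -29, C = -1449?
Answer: -1148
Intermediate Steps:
(K(0, -11) - 1*(-330)) + C = (-29 - 1*(-330)) - 1449 = (-29 + 330) - 1449 = 301 - 1449 = -1148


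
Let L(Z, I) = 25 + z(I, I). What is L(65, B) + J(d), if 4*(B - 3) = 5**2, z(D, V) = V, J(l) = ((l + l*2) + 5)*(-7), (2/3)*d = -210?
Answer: 26457/4 ≈ 6614.3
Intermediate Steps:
d = -315 (d = (3/2)*(-210) = -315)
J(l) = -35 - 21*l (J(l) = ((l + 2*l) + 5)*(-7) = (3*l + 5)*(-7) = (5 + 3*l)*(-7) = -35 - 21*l)
B = 37/4 (B = 3 + (1/4)*5**2 = 3 + (1/4)*25 = 3 + 25/4 = 37/4 ≈ 9.2500)
L(Z, I) = 25 + I
L(65, B) + J(d) = (25 + 37/4) + (-35 - 21*(-315)) = 137/4 + (-35 + 6615) = 137/4 + 6580 = 26457/4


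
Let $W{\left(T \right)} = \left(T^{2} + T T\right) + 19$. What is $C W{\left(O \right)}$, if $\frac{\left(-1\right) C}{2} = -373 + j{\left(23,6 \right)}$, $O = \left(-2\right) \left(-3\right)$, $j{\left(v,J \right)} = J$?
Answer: $66794$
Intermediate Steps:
$O = 6$
$W{\left(T \right)} = 19 + 2 T^{2}$ ($W{\left(T \right)} = \left(T^{2} + T^{2}\right) + 19 = 2 T^{2} + 19 = 19 + 2 T^{2}$)
$C = 734$ ($C = - 2 \left(-373 + 6\right) = \left(-2\right) \left(-367\right) = 734$)
$C W{\left(O \right)} = 734 \left(19 + 2 \cdot 6^{2}\right) = 734 \left(19 + 2 \cdot 36\right) = 734 \left(19 + 72\right) = 734 \cdot 91 = 66794$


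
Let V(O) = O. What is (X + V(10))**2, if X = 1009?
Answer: 1038361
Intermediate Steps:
(X + V(10))**2 = (1009 + 10)**2 = 1019**2 = 1038361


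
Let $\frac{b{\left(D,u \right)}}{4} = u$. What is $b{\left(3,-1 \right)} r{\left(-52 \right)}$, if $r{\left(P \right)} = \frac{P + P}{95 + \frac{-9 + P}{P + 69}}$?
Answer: $\frac{3536}{777} \approx 4.5508$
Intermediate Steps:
$b{\left(D,u \right)} = 4 u$
$r{\left(P \right)} = \frac{2 P}{95 + \frac{-9 + P}{69 + P}}$
$b{\left(3,-1 \right)} r{\left(-52 \right)} = 4 \left(-1\right) \frac{1}{3} \left(-52\right) \frac{1}{1091 + 16 \left(-52\right)} \left(69 - 52\right) = - 4 \cdot \frac{1}{3} \left(-52\right) \frac{1}{1091 - 832} \cdot 17 = - 4 \cdot \frac{1}{3} \left(-52\right) \frac{1}{259} \cdot 17 = \left(-4\right) \left(- \frac{884}{777}\right) = \frac{3536}{777}$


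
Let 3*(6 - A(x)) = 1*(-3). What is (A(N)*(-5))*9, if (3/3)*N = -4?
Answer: -315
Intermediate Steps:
N = -4
A(x) = 7 (A(x) = 6 - (-3)/3 = 6 - ⅓*(-3) = 6 + 1 = 7)
(A(N)*(-5))*9 = (7*(-5))*9 = -35*9 = -315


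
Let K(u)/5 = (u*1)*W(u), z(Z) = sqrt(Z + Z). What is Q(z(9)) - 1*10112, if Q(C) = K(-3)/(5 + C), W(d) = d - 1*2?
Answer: -70409/7 - 225*sqrt(2)/7 ≈ -10104.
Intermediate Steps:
z(Z) = sqrt(2)*sqrt(Z) (z(Z) = sqrt(2*Z) = sqrt(2)*sqrt(Z))
W(d) = -2 + d (W(d) = d - 2 = -2 + d)
K(u) = 5*u*(-2 + u) (K(u) = 5*((u*1)*(-2 + u)) = 5*(u*(-2 + u)) = 5*u*(-2 + u))
Q(C) = 75/(5 + C) (Q(C) = (5*(-3)*(-2 - 3))/(5 + C) = (5*(-3)*(-5))/(5 + C) = 75/(5 + C))
Q(z(9)) - 1*10112 = 75/(5 + sqrt(2)*sqrt(9)) - 1*10112 = 75/(5 + sqrt(2)*3) - 10112 = 75/(5 + 3*sqrt(2)) - 10112 = -10112 + 75/(5 + 3*sqrt(2))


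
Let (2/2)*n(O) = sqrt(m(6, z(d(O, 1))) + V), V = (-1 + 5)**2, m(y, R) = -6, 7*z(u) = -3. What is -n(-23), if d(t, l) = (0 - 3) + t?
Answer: -sqrt(10) ≈ -3.1623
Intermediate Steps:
d(t, l) = -3 + t
z(u) = -3/7 (z(u) = (1/7)*(-3) = -3/7)
V = 16 (V = 4**2 = 16)
n(O) = sqrt(10) (n(O) = sqrt(-6 + 16) = sqrt(10))
-n(-23) = -sqrt(10)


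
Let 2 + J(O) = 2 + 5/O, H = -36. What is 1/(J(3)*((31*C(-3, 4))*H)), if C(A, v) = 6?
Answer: -1/11160 ≈ -8.9606e-5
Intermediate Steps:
J(O) = 5/O (J(O) = -2 + (2 + 5/O) = 5/O)
1/(J(3)*((31*C(-3, 4))*H)) = 1/((5/3)*((31*6)*(-36))) = 1/((5*(⅓))*(186*(-36))) = 1/((5/3)*(-6696)) = 1/(-11160) = -1/11160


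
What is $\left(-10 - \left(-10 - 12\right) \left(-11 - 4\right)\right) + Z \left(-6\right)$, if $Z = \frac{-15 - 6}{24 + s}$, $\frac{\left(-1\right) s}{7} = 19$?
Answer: $- \frac{37186}{109} \approx -341.16$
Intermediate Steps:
$s = -133$ ($s = \left(-7\right) 19 = -133$)
$Z = \frac{21}{109}$ ($Z = \frac{-15 - 6}{24 - 133} = - \frac{21}{-109} = \left(-21\right) \left(- \frac{1}{109}\right) = \frac{21}{109} \approx 0.19266$)
$\left(-10 - \left(-10 - 12\right) \left(-11 - 4\right)\right) + Z \left(-6\right) = \left(-10 - \left(-10 - 12\right) \left(-11 - 4\right)\right) + \frac{21}{109} \left(-6\right) = \left(-10 - \left(-22\right) \left(-15\right)\right) - \frac{126}{109} = \left(-10 - 330\right) - \frac{126}{109} = -340 - \frac{126}{109} = - \frac{37186}{109}$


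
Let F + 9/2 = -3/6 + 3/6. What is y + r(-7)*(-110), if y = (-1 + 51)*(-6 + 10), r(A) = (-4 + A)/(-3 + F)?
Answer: 116/3 ≈ 38.667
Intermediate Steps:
F = -9/2 (F = -9/2 + (-3/6 + 3/6) = -9/2 + (-3*⅙ + 3*(⅙)) = -9/2 + (-½ + ½) = -9/2 + 0 = -9/2 ≈ -4.5000)
r(A) = 8/15 - 2*A/15 (r(A) = (-4 + A)/(-3 - 9/2) = (-4 + A)/(-15/2) = (-4 + A)*(-2/15) = 8/15 - 2*A/15)
y = 200 (y = 50*4 = 200)
y + r(-7)*(-110) = 200 + (8/15 - 2/15*(-7))*(-110) = 200 + (8/15 + 14/15)*(-110) = 200 + (22/15)*(-110) = 200 - 484/3 = 116/3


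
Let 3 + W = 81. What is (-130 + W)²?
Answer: 2704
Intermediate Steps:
W = 78 (W = -3 + 81 = 78)
(-130 + W)² = (-130 + 78)² = (-52)² = 2704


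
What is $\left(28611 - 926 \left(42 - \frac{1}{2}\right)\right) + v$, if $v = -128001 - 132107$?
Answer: $-269926$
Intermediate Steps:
$v = -260108$
$\left(28611 - 926 \left(42 - \frac{1}{2}\right)\right) + v = \left(28611 - 926 \left(42 - \frac{1}{2}\right)\right) - 260108 = \left(28611 - 38429\right) - 260108 = -9818 - 260108 = -269926$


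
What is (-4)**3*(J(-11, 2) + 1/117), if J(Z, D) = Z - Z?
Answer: -64/117 ≈ -0.54701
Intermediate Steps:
J(Z, D) = 0
(-4)**3*(J(-11, 2) + 1/117) = (-4)**3*(0 + 1/117) = -64*(0 + 1/117) = -64*1/117 = -64/117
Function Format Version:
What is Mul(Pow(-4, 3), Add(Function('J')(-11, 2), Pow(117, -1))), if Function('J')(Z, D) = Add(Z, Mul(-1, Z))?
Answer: Rational(-64, 117) ≈ -0.54701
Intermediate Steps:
Function('J')(Z, D) = 0
Mul(Pow(-4, 3), Add(Function('J')(-11, 2), Pow(117, -1))) = Mul(Pow(-4, 3), Add(0, Pow(117, -1))) = Mul(-64, Add(0, Rational(1, 117))) = Mul(-64, Rational(1, 117)) = Rational(-64, 117)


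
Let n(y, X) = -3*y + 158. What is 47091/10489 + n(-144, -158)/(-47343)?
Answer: 2223240703/496580727 ≈ 4.4771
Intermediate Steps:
n(y, X) = 158 - 3*y
47091/10489 + n(-144, -158)/(-47343) = 47091/10489 + (158 - 3*(-144))/(-47343) = 47091*(1/10489) + (158 + 432)*(-1/47343) = 47091/10489 + 590*(-1/47343) = 47091/10489 - 590/47343 = 2223240703/496580727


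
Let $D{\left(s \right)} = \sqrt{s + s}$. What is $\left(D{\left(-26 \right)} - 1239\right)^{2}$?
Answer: $1535069 - 4956 i \sqrt{13} \approx 1.5351 \cdot 10^{6} - 17869.0 i$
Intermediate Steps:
$D{\left(s \right)} = \sqrt{2} \sqrt{s}$ ($D{\left(s \right)} = \sqrt{2 s} = \sqrt{2} \sqrt{s}$)
$\left(D{\left(-26 \right)} - 1239\right)^{2} = \left(\sqrt{2} \sqrt{-26} - 1239\right)^{2} = \left(\sqrt{2} i \sqrt{26} - 1239\right)^{2} = \left(2 i \sqrt{13} - 1239\right)^{2} = \left(-1239 + 2 i \sqrt{13}\right)^{2}$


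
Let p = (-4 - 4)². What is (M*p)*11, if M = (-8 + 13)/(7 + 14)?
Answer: 3520/21 ≈ 167.62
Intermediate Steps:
p = 64 (p = (-8)² = 64)
M = 5/21 ≈ 0.23810
(M*p)*11 = ((5/21)*64)*11 = (320/21)*11 = 3520/21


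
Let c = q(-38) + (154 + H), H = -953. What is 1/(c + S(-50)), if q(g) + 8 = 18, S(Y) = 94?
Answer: -1/695 ≈ -0.0014388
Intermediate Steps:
q(g) = 10 (q(g) = -8 + 18 = 10)
c = -789 (c = 10 + (154 - 953) = 10 - 799 = -789)
1/(c + S(-50)) = 1/(-789 + 94) = 1/(-695) = -1/695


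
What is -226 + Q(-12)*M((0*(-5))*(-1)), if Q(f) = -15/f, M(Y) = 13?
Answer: -839/4 ≈ -209.75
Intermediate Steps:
-226 + Q(-12)*M((0*(-5))*(-1)) = -226 - 15/(-12)*13 = -226 - 15*(-1/12)*13 = -226 + (5/4)*13 = -226 + 65/4 = -839/4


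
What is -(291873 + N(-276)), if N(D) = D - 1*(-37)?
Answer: -291634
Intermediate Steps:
N(D) = 37 + D (N(D) = D + 37 = 37 + D)
-(291873 + N(-276)) = -(291873 + (37 - 276)) = -(291873 - 239) = -1*291634 = -291634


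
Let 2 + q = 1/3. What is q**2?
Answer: 25/9 ≈ 2.7778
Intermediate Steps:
q = -5/3 (q = -2 + 1/3 = -5/3 ≈ -1.6667)
q**2 = (-5/3)**2 = 25/9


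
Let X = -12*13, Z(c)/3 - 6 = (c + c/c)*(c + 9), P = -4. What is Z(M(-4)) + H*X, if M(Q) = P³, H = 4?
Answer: 9789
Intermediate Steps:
M(Q) = -64 (M(Q) = (-4)³ = -64)
Z(c) = 18 + 3*(1 + c)*(9 + c) (Z(c) = 18 + 3*((c + c/c)*(c + 9)) = 18 + 3*((c + 1)*(9 + c)) = 18 + 3*((1 + c)*(9 + c)) = 18 + 3*(1 + c)*(9 + c))
X = -156
Z(M(-4)) + H*X = (45 + 3*(-64)² + 30*(-64)) + 4*(-156) = (45 + 3*4096 - 1920) - 624 = (45 + 12288 - 1920) - 624 = 10413 - 624 = 9789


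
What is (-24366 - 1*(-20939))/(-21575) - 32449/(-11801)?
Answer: 740529202/254606575 ≈ 2.9085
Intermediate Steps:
(-24366 - 1*(-20939))/(-21575) - 32449/(-11801) = (-24366 + 20939)*(-1/21575) - 32449*(-1/11801) = -3427*(-1/21575) + 32449/11801 = 3427/21575 + 32449/11801 = 740529202/254606575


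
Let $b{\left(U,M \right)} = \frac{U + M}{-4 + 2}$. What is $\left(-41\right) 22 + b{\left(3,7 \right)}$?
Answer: $-907$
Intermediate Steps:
$b{\left(U,M \right)} = - \frac{M}{2} - \frac{U}{2}$ ($b{\left(U,M \right)} = \frac{M + U}{-2} = \left(M + U\right) \left(- \frac{1}{2}\right) = - \frac{M}{2} - \frac{U}{2}$)
$\left(-41\right) 22 + b{\left(3,7 \right)} = \left(-41\right) 22 - 5 = -902 - 5 = -907$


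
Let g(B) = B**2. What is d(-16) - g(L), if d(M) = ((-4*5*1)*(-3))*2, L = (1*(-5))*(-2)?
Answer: 20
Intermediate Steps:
L = 10 (L = -5*(-2) = 10)
d(M) = 120 (d(M) = (-20*1*(-3))*2 = -20*(-3)*2 = 60*2 = 120)
d(-16) - g(L) = 120 - 1*10**2 = 120 - 1*100 = 120 - 100 = 20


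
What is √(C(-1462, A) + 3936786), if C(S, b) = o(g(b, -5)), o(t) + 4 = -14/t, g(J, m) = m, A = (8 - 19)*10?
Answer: 2*√24604905/5 ≈ 1984.1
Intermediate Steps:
A = -110 (A = -11*10 = -110)
o(t) = -4 - 14/t
C(S, b) = -6/5 (C(S, b) = -4 - 14/(-5) = -4 - 14*(-⅕) = -4 + 14/5 = -6/5)
√(C(-1462, A) + 3936786) = √(-6/5 + 3936786) = √(19683924/5) = 2*√24604905/5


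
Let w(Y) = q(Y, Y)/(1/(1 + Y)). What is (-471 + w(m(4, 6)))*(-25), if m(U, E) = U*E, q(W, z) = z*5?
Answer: -63225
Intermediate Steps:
q(W, z) = 5*z
m(U, E) = E*U
w(Y) = 5*Y*(1 + Y) (w(Y) = (5*Y)/(1/(1 + Y)) = (5*Y)*(1 + Y) = 5*Y*(1 + Y))
(-471 + w(m(4, 6)))*(-25) = (-471 + 5*(6*4)*(1 + 6*4))*(-25) = (-471 + 5*24*(1 + 24))*(-25) = (-471 + 5*24*25)*(-25) = (-471 + 3000)*(-25) = 2529*(-25) = -63225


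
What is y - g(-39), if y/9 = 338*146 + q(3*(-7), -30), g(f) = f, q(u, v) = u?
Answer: 443982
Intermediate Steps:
y = 443943 (y = 9*(338*146 + 3*(-7)) = 9*(49348 - 21) = 9*49327 = 443943)
y - g(-39) = 443943 - 1*(-39) = 443943 + 39 = 443982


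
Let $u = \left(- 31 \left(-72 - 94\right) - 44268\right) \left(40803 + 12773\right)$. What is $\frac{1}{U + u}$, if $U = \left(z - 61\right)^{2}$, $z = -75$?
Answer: $- \frac{1}{2095981776} \approx -4.771 \cdot 10^{-10}$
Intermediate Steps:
$U = 18496$ ($U = \left(-75 - 61\right)^{2} = \left(-136\right)^{2} = 18496$)
$u = -2096000272$ ($u = \left(\left(-31\right) \left(-166\right) - 44268\right) 53576 = \left(5146 - 44268\right) 53576 = \left(-39122\right) 53576 = -2096000272$)
$\frac{1}{U + u} = \frac{1}{18496 - 2096000272} = \frac{1}{-2095981776} = - \frac{1}{2095981776}$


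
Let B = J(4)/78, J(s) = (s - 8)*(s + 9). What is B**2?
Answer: 4/9 ≈ 0.44444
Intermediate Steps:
J(s) = (-8 + s)*(9 + s)
B = -2/3 (B = (-72 + 4 + 4**2)/78 = (-72 + 4 + 16)*(1/78) = -52*1/78 = -2/3 ≈ -0.66667)
B**2 = (-2/3)**2 = 4/9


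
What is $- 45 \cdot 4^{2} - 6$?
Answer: $-726$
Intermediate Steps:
$- 45 \cdot 4^{2} - 6 = \left(-45\right) 16 - 6 = -720 - 6 = -726$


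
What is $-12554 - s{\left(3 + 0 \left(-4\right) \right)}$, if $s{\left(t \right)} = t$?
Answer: $-12557$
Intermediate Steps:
$-12554 - s{\left(3 + 0 \left(-4\right) \right)} = -12554 - \left(3 + 0 \left(-4\right)\right) = -12554 - \left(3 + 0\right) = -12554 - 3 = -12557$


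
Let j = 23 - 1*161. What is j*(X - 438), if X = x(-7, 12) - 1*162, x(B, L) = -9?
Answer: 84042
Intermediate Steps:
X = -171 (X = -9 - 1*162 = -9 - 162 = -171)
j = -138 (j = 23 - 161 = -138)
j*(X - 438) = -138*(-171 - 438) = -138*(-609) = 84042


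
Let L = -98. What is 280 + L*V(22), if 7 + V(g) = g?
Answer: -1190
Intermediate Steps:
V(g) = -7 + g
280 + L*V(22) = 280 - 98*(-7 + 22) = 280 - 98*15 = 280 - 1470 = -1190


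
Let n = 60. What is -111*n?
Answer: -6660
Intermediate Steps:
-111*n = -111*60 = -6660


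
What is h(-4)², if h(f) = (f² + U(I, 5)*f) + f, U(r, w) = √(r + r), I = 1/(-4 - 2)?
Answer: 416/3 - 32*I*√3 ≈ 138.67 - 55.426*I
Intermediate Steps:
I = -⅙ (I = 1/(-6) = -⅙ ≈ -0.16667)
U(r, w) = √2*√r (U(r, w) = √(2*r) = √2*√r)
h(f) = f + f² + I*f*√3/3 (h(f) = (f² + (√2*√(-⅙))*f) + f = (f² + (√2*(I*√6/6))*f) + f = (f² + (I*√3/3)*f) + f = (f² + I*f*√3/3) + f = f + f² + I*f*√3/3)
h(-4)² = ((⅓)*(-4)*(3 + 3*(-4) + I*√3))² = ((⅓)*(-4)*(3 - 12 + I*√3))² = ((⅓)*(-4)*(-9 + I*√3))² = (12 - 4*I*√3/3)²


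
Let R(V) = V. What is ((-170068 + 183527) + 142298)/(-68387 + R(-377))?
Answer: -155757/68764 ≈ -2.2651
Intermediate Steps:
((-170068 + 183527) + 142298)/(-68387 + R(-377)) = ((-170068 + 183527) + 142298)/(-68387 - 377) = (13459 + 142298)/(-68764) = 155757*(-1/68764) = -155757/68764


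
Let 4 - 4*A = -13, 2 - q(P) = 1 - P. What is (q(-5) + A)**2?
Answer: 1/16 ≈ 0.062500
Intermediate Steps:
q(P) = 1 + P (q(P) = 2 - (1 - P) = 2 + (-1 + P) = 1 + P)
A = 17/4 (A = 1 - 1/4*(-13) = 1 + 13/4 = 17/4 ≈ 4.2500)
(q(-5) + A)**2 = ((1 - 5) + 17/4)**2 = (-4 + 17/4)**2 = (1/4)**2 = 1/16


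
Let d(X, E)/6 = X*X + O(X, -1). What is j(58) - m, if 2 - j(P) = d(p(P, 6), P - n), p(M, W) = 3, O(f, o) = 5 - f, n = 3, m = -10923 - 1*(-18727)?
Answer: -7868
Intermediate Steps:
m = 7804 (m = -10923 + 18727 = 7804)
d(X, E) = 30 - 6*X + 6*X² (d(X, E) = 6*(X*X + (5 - X)) = 6*(X² + (5 - X)) = 6*(5 + X² - X) = 30 - 6*X + 6*X²)
j(P) = -64 (j(P) = 2 - (30 - 6*3 + 6*3²) = 2 - (30 - 18 + 6*9) = 2 - (30 - 18 + 54) = 2 - 1*66 = 2 - 66 = -64)
j(58) - m = -64 - 1*7804 = -64 - 7804 = -7868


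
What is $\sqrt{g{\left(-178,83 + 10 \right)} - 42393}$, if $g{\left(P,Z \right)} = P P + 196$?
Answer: $i \sqrt{10513} \approx 102.53 i$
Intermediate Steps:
$g{\left(P,Z \right)} = 196 + P^{2}$ ($g{\left(P,Z \right)} = P^{2} + 196 = 196 + P^{2}$)
$\sqrt{g{\left(-178,83 + 10 \right)} - 42393} = \sqrt{\left(196 + \left(-178\right)^{2}\right) - 42393} = \sqrt{\left(196 + 31684\right) - 42393} = \sqrt{31880 - 42393} = \sqrt{-10513} = i \sqrt{10513}$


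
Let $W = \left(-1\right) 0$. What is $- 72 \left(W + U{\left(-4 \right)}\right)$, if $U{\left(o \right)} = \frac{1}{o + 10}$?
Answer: $-12$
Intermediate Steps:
$U{\left(o \right)} = \frac{1}{10 + o}$
$W = 0$
$- 72 \left(W + U{\left(-4 \right)}\right) = - 72 \left(0 + \frac{1}{10 - 4}\right) = - 72 \left(0 + \frac{1}{6}\right) = \left(-72\right) \frac{1}{6} = -12$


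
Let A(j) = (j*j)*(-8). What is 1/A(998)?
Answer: -1/7968032 ≈ -1.2550e-7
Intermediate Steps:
A(j) = -8*j² (A(j) = j²*(-8) = -8*j²)
1/A(998) = 1/(-8*998²) = 1/(-8*996004) = 1/(-7968032) = -1/7968032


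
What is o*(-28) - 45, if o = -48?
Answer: 1299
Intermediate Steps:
o*(-28) - 45 = -48*(-28) - 45 = 1344 - 45 = 1299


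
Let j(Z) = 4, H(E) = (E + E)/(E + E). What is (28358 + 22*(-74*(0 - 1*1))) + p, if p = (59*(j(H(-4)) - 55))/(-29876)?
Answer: 895864745/29876 ≈ 29986.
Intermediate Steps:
H(E) = 1 (H(E) = (2*E)/((2*E)) = (2*E)*(1/(2*E)) = 1)
p = 3009/29876 (p = (59*(4 - 55))/(-29876) = (59*(-51))*(-1/29876) = -3009*(-1/29876) = 3009/29876 ≈ 0.10072)
(28358 + 22*(-74*(0 - 1*1))) + p = (28358 + 22*(-74*(0 - 1*1))) + 3009/29876 = (28358 + 22*(-74*(0 - 1))) + 3009/29876 = (28358 + 22*(-74*(-1))) + 3009/29876 = (28358 + 22*74) + 3009/29876 = (28358 + 1628) + 3009/29876 = 29986 + 3009/29876 = 895864745/29876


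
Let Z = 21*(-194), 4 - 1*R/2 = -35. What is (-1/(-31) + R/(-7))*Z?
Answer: 1403202/31 ≈ 45265.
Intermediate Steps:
R = 78 (R = 8 - 2*(-35) = 8 + 70 = 78)
Z = -4074
(-1/(-31) + R/(-7))*Z = (-1/(-31) + 78/(-7))*(-4074) = (-1*(-1/31) + 78*(-1/7))*(-4074) = (1/31 - 78/7)*(-4074) = -2411/217*(-4074) = 1403202/31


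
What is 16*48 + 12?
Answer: 780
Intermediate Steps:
16*48 + 12 = 768 + 12 = 780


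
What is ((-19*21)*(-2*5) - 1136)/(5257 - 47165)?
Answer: -1427/20954 ≈ -0.068102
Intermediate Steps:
((-19*21)*(-2*5) - 1136)/(5257 - 47165) = (-399*(-10) - 1136)/(-41908) = (3990 - 1136)*(-1/41908) = 2854*(-1/41908) = -1427/20954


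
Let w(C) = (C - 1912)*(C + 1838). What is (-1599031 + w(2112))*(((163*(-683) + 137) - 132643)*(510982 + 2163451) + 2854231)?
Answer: 527583286349122044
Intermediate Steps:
w(C) = (-1912 + C)*(1838 + C)
(-1599031 + w(2112))*(((163*(-683) + 137) - 132643)*(510982 + 2163451) + 2854231) = (-1599031 + (-3514256 + 2112² - 74*2112))*(((163*(-683) + 137) - 132643)*(510982 + 2163451) + 2854231) = (-1599031 + (-3514256 + 4460544 - 156288))*(((-111329 + 137) - 132643)*2674433 + 2854231) = (-1599031 + 790000)*((-111192 - 132643)*2674433 + 2854231) = -809031*(-243835*2674433 + 2854231) = -809031*(-652120370555 + 2854231) = -809031*(-652117516324) = 527583286349122044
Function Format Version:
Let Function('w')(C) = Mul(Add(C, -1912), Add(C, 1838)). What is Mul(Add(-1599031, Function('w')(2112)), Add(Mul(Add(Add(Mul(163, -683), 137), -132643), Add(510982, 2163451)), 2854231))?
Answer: 527583286349122044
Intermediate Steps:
Function('w')(C) = Mul(Add(-1912, C), Add(1838, C))
Mul(Add(-1599031, Function('w')(2112)), Add(Mul(Add(Add(Mul(163, -683), 137), -132643), Add(510982, 2163451)), 2854231)) = Mul(Add(-1599031, Add(-3514256, Pow(2112, 2), Mul(-74, 2112))), Add(Mul(Add(Add(Mul(163, -683), 137), -132643), Add(510982, 2163451)), 2854231)) = Mul(Add(-1599031, Add(-3514256, 4460544, -156288)), Add(Mul(Add(Add(-111329, 137), -132643), 2674433), 2854231)) = Mul(Add(-1599031, 790000), Add(Mul(Add(-111192, -132643), 2674433), 2854231)) = Mul(-809031, Add(Mul(-243835, 2674433), 2854231)) = Mul(-809031, Add(-652120370555, 2854231)) = Mul(-809031, -652117516324) = 527583286349122044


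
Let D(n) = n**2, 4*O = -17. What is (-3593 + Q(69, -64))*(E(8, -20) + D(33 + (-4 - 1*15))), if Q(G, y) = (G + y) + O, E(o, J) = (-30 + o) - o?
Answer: -1192627/2 ≈ -5.9631e+5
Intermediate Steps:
O = -17/4 (O = (1/4)*(-17) = -17/4 ≈ -4.2500)
E(o, J) = -30
Q(G, y) = -17/4 + G + y (Q(G, y) = (G + y) - 17/4 = -17/4 + G + y)
(-3593 + Q(69, -64))*(E(8, -20) + D(33 + (-4 - 1*15))) = (-3593 + (-17/4 + 69 - 64))*(-30 + (33 + (-4 - 1*15))**2) = (-3593 + 3/4)*(-30 + (33 + (-4 - 15))**2) = -14369*(-30 + (33 - 19)**2)/4 = -14369*(-30 + 14**2)/4 = -14369*(-30 + 196)/4 = -14369/4*166 = -1192627/2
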